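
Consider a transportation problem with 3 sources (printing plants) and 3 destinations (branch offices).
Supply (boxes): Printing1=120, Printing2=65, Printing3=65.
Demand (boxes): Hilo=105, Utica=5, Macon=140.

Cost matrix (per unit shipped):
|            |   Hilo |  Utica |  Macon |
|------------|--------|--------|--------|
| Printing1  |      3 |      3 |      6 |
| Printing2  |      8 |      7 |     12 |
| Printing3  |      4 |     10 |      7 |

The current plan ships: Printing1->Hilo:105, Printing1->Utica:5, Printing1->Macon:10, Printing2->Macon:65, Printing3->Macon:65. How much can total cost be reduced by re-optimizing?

Current plan cost = 105·3 + 5·3 + 10·6 + 65·12 + 65·7 = 1625.
Optimal plan:
  Printing1 to Macon: 120 × 6 = 720
  Printing2 to Hilo: 60 × 8 = 480
  Printing2 to Utica: 5 × 7 = 35
  Printing3 to Hilo: 45 × 4 = 180
  Printing3 to Macon: 20 × 7 = 140
Optimal cost = 1555.
Saving = 1625 − 1555 = 70.

70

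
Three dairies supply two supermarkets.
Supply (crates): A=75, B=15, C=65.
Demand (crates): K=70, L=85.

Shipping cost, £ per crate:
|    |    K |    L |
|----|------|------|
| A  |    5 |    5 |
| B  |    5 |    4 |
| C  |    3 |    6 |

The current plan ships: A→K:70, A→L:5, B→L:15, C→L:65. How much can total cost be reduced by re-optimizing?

195

Current plan cost = 70·5 + 5·5 + 15·4 + 65·6 = £825.
Optimal plan:
  A–K: 5 × £5 = £25
  A–L: 70 × £5 = £350
  B–L: 15 × £4 = £60
  C–K: 65 × £3 = £195
Optimal cost = £630.
Saving = 825 − 630 = £195.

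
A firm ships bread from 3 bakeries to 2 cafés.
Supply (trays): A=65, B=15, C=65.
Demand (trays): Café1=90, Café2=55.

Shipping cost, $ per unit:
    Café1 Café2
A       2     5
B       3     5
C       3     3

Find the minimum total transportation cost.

An optimal shipping plan:
  A–Café1: 65 × $2 = $130
  B–Café1: 15 × $3 = $45
  C–Café1: 10 × $3 = $30
  C–Café2: 55 × $3 = $165
Total = 130 + 45 + 30 + 165 = $370.
(Supply check: A ships 65; B ships 15; C ships 65.)

370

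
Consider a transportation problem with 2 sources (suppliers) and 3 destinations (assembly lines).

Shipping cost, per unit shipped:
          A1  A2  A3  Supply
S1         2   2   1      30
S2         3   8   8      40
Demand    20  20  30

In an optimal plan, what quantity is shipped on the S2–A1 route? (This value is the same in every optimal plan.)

20

Solving gives:
  S1–A3: 30 batches
  S2–A1: 20 batches
  S2–A2: 20 batches
Total cost = 250.
So S2→A1 carries 20 batches.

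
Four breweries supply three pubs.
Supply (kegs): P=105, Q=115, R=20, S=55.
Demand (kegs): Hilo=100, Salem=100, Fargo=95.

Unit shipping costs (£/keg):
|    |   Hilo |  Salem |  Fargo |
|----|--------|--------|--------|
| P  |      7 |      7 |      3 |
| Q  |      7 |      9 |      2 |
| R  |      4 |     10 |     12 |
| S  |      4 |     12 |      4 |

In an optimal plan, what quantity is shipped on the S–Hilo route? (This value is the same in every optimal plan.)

The minimum-cost plan:
  P->Hilo: 5 kegs
  P->Salem: 100 kegs
  Q->Hilo: 20 kegs
  Q->Fargo: 95 kegs
  R->Hilo: 20 kegs
  S->Hilo: 55 kegs
Total cost = £1365.
So S→Hilo carries 55 kegs.

55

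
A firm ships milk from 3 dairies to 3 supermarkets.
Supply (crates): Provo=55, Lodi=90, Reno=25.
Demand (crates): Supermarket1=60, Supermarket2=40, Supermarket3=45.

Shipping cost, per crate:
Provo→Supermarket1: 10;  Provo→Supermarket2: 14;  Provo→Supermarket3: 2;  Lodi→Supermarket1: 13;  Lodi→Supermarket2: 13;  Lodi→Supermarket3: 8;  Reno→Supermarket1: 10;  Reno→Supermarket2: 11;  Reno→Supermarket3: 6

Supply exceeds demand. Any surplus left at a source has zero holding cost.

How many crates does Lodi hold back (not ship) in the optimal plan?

25

Minimum-cost shipments:
  Provo→Supermarket1: 10 × 10 = 100
  Provo→Supermarket3: 45 × 2 = 90
  Lodi→Supermarket1: 25 × 13 = 325
  Lodi→Supermarket2: 40 × 13 = 520
  Reno→Supermarket1: 25 × 10 = 250
Total cost = 1285.
Lodi ships 65 of its 90, leaving 25.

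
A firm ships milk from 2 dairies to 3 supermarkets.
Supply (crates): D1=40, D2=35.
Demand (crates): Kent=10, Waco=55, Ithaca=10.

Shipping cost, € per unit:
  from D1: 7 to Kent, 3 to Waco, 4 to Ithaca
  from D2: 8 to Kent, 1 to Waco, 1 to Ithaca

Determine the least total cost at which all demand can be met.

195

An optimal shipping plan:
  D1->Kent: 10 × €7 = €70
  D1->Waco: 30 × €3 = €90
  D2->Waco: 25 × €1 = €25
  D2->Ithaca: 10 × €1 = €10
Total = 70 + 90 + 25 + 10 = €195.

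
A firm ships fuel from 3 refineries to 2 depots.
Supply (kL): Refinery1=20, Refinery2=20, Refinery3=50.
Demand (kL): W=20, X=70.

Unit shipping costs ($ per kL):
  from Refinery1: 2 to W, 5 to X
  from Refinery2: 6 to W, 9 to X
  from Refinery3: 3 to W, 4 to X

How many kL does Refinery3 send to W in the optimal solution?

Solving gives:
  Refinery1–W: 20 × $2 = $40
  Refinery2–X: 20 × $9 = $180
  Refinery3–X: 50 × $4 = $200
Total cost = $420.
The route Refinery3→W is not used.

0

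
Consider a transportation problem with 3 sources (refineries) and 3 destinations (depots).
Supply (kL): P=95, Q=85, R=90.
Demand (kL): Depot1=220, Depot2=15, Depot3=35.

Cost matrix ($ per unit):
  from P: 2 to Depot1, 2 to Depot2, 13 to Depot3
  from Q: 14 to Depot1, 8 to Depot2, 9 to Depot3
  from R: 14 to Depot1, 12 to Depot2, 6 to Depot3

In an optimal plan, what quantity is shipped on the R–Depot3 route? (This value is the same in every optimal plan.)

35

Optimal shipments:
  P→Depot1: 95 × $2 = $190
  Q→Depot1: 70 × $14 = $980
  Q→Depot2: 15 × $8 = $120
  R→Depot1: 55 × $14 = $770
  R→Depot3: 35 × $6 = $210
Total cost = $2270.
So R→Depot3 carries 35 kL.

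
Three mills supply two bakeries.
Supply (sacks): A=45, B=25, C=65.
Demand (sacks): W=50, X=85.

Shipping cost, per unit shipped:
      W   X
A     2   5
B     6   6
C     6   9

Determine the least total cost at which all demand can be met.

810

One minimum-cost allocation:
  A→X: 45 × 5 = 225
  B→X: 25 × 6 = 150
  C→W: 50 × 6 = 300
  C→X: 15 × 9 = 135
Total = 225 + 150 + 300 + 135 = 810.
(Supply check: A ships 45; B ships 25; C ships 65.)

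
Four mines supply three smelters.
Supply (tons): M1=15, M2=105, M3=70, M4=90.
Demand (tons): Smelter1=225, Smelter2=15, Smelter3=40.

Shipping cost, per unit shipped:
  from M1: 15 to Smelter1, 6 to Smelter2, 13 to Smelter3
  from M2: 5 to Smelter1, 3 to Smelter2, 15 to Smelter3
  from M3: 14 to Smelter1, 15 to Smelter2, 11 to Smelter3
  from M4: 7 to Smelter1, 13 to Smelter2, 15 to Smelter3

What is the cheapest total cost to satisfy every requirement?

2105

An optimal shipping plan:
  M1->Smelter2: 15 × 6 = 90
  M2->Smelter1: 105 × 5 = 525
  M3->Smelter1: 30 × 14 = 420
  M3->Smelter3: 40 × 11 = 440
  M4->Smelter1: 90 × 7 = 630
Total = 90 + 525 + 420 + 440 + 630 = 2105.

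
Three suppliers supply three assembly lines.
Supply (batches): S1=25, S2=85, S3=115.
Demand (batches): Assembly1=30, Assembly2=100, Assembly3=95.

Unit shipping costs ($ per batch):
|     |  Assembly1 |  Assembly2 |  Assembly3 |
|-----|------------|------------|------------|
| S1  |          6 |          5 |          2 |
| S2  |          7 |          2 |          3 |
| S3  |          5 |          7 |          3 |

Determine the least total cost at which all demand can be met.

670

A cheapest plan:
  S1–Assembly2: 15 × $5 = $75
  S1–Assembly3: 10 × $2 = $20
  S2–Assembly2: 85 × $2 = $170
  S3–Assembly1: 30 × $5 = $150
  S3–Assembly3: 85 × $3 = $255
Total = 75 + 20 + 170 + 150 + 255 = $670.
(Supply check: S1 ships 25; S2 ships 85; S3 ships 115.)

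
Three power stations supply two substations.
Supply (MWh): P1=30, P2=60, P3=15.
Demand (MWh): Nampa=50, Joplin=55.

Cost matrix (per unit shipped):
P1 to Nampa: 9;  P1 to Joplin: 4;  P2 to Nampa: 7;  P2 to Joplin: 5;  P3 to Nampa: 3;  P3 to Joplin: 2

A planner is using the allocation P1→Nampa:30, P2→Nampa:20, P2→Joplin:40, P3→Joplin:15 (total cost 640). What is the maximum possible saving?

Current plan cost = 30·9 + 20·7 + 40·5 + 15·2 = 640.
Optimal plan:
  P1->Joplin: 30 × 4 = 120
  P2->Nampa: 35 × 7 = 245
  P2->Joplin: 25 × 5 = 125
  P3->Nampa: 15 × 3 = 45
Optimal cost = 535.
Saving = 640 − 535 = 105.

105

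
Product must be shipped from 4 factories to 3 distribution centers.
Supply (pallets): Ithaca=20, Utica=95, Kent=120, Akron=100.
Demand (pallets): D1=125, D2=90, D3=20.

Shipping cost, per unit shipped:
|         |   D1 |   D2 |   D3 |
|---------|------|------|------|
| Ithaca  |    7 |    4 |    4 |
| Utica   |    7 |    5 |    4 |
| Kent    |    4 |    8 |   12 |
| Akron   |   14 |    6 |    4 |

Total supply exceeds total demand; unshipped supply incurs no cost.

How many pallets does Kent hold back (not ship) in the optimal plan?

Minimum-cost shipments:
  Ithaca–D2: 20 pallets
  Utica–D1: 5 pallets
  Utica–D2: 70 pallets
  Kent–D1: 120 pallets
  Akron–D3: 20 pallets
Total cost = 1025.
Kent ships 120 of its 120, leaving 0.

0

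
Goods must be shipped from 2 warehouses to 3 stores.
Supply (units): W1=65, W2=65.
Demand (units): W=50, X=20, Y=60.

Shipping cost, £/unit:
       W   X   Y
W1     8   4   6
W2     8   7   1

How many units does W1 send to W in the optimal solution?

45

Solving gives:
  W1→W: 45 units
  W1→X: 20 units
  W2→W: 5 units
  W2→Y: 60 units
Total cost = £540.
So W1→W carries 45 units.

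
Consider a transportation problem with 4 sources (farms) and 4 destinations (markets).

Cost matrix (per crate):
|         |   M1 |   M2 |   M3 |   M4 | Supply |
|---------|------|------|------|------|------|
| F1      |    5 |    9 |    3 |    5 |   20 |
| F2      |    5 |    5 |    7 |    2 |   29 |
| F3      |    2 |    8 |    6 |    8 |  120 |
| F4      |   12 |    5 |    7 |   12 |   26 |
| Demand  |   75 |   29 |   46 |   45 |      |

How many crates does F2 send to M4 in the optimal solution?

The minimum-cost plan:
  F1–M3: 4 × 3 = 12
  F1–M4: 16 × 5 = 80
  F2–M4: 29 × 2 = 58
  F3–M1: 75 × 2 = 150
  F3–M2: 3 × 8 = 24
  F3–M3: 42 × 6 = 252
  F4–M2: 26 × 5 = 130
Total cost = 706.
So F2→M4 carries 29 crates.

29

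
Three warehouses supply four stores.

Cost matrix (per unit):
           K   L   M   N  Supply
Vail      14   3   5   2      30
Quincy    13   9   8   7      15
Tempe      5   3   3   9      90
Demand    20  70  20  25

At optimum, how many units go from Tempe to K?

Solving gives:
  Vail→L: 20 × 3 = 60
  Vail→N: 10 × 2 = 20
  Quincy→N: 15 × 7 = 105
  Tempe→K: 20 × 5 = 100
  Tempe→L: 50 × 3 = 150
  Tempe→M: 20 × 3 = 60
Total cost = 495.
So Tempe→K carries 20 units.

20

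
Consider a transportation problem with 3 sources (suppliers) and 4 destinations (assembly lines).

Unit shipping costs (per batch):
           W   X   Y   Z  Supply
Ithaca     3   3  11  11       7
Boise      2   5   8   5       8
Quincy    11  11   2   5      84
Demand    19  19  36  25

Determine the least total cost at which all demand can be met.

487

One minimum-cost allocation:
  Ithaca–X: 7 batches
  Boise–W: 8 batches
  Quincy–W: 11 batches
  Quincy–X: 12 batches
  Quincy–Y: 36 batches
  Quincy–Z: 25 batches
Total cost = 487.
(Supply check: Ithaca ships 7; Boise ships 8; Quincy ships 84.)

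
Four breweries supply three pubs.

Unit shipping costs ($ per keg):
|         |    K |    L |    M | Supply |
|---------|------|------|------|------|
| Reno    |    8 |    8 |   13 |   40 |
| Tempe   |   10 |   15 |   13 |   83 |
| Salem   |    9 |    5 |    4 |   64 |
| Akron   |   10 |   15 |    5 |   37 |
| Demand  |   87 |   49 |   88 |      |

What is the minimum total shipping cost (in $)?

1604

One minimum-cost allocation:
  Reno to K: 4 × $8 = $32
  Reno to L: 36 × $8 = $288
  Tempe to K: 83 × $10 = $830
  Salem to L: 13 × $5 = $65
  Salem to M: 51 × $4 = $204
  Akron to M: 37 × $5 = $185
Total = 32 + 288 + 830 + 65 + 204 + 185 = $1604.
(Supply check: Reno ships 40; Tempe ships 83; Salem ships 64; Akron ships 37.)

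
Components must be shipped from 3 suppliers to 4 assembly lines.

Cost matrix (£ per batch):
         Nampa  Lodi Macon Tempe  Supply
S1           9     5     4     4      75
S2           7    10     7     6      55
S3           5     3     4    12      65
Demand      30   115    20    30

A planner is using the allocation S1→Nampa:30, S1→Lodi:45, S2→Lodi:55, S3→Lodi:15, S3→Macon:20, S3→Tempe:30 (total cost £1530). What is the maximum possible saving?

625

Current plan cost = 30·9 + 45·5 + 55·10 + 15·3 + 20·4 + 30·12 = £1530.
Optimal plan:
  S1→Lodi: 50 × £5 = £250
  S1→Macon: 20 × £4 = £80
  S1→Tempe: 5 × £4 = £20
  S2→Nampa: 30 × £7 = £210
  S2→Tempe: 25 × £6 = £150
  S3→Lodi: 65 × £3 = £195
Optimal cost = £905.
Saving = 1530 − 905 = £625.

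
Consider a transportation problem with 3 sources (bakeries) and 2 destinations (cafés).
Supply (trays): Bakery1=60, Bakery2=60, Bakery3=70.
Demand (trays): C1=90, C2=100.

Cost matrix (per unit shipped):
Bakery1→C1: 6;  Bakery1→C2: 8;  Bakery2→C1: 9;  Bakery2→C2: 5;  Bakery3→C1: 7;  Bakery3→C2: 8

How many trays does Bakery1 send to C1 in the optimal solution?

The minimum-cost plan:
  Bakery1 to C1: 60 × 6 = 360
  Bakery2 to C2: 60 × 5 = 300
  Bakery3 to C1: 30 × 7 = 210
  Bakery3 to C2: 40 × 8 = 320
Total cost = 1190.
So Bakery1→C1 carries 60 trays.

60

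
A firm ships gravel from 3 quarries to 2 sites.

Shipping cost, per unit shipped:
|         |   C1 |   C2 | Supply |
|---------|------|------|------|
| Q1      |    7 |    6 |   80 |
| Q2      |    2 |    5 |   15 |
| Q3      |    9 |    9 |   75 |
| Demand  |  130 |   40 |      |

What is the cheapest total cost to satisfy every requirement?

1225

A cheapest plan:
  Q1->C1: 40 × 7 = 280
  Q1->C2: 40 × 6 = 240
  Q2->C1: 15 × 2 = 30
  Q3->C1: 75 × 9 = 675
Total = 280 + 240 + 30 + 675 = 1225.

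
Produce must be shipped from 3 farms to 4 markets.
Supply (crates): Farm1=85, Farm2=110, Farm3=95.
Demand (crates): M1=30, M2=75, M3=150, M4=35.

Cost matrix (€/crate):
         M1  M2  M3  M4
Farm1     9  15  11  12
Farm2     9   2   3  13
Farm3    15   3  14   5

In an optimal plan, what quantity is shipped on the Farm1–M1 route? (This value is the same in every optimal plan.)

30

Optimal shipments:
  Farm1->M1: 30 crates
  Farm1->M3: 40 crates
  Farm1->M4: 15 crates
  Farm2->M3: 110 crates
  Farm3->M2: 75 crates
  Farm3->M4: 20 crates
Total cost = €1545.
So Farm1→M1 carries 30 crates.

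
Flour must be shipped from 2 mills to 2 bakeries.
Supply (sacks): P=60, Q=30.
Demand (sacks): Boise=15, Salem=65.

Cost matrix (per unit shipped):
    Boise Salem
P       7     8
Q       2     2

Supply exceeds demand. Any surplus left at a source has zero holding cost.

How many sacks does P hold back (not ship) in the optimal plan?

Minimum-cost shipments:
  P to Boise: 15 × 7 = 105
  P to Salem: 35 × 8 = 280
  Q to Salem: 30 × 2 = 60
Total cost = 445.
P ships 50 of its 60, leaving 10.

10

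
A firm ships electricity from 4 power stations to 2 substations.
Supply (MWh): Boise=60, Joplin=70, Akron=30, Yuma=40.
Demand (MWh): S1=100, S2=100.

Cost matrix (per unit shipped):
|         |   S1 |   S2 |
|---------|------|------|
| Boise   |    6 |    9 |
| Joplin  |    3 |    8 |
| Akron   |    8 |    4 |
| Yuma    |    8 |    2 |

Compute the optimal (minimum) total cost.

860

A cheapest plan:
  Boise to S1: 30 MWh
  Boise to S2: 30 MWh
  Joplin to S1: 70 MWh
  Akron to S2: 30 MWh
  Yuma to S2: 40 MWh
Total cost = 860.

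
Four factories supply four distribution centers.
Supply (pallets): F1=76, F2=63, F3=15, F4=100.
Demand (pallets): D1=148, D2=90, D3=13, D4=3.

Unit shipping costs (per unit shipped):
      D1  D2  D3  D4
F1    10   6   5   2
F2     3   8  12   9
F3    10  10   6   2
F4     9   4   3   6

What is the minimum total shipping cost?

1450

One minimum-cost allocation:
  F1->D1: 70 pallets
  F1->D2: 3 pallets
  F1->D4: 3 pallets
  F2->D1: 63 pallets
  F3->D1: 15 pallets
  F4->D2: 87 pallets
  F4->D3: 13 pallets
Total cost = 1450.
(Supply check: F1 ships 76; F2 ships 63; F3 ships 15; F4 ships 100.)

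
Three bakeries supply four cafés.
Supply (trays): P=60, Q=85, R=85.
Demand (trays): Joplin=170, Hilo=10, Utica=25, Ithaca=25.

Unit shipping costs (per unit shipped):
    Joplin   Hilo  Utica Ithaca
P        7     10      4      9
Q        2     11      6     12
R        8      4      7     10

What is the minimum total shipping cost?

Optimal allocation:
  P to Joplin: 10 × 7 = 70
  P to Utica: 25 × 4 = 100
  P to Ithaca: 25 × 9 = 225
  Q to Joplin: 85 × 2 = 170
  R to Joplin: 75 × 8 = 600
  R to Hilo: 10 × 4 = 40
Total = 70 + 100 + 225 + 170 + 600 + 40 = 1205.

1205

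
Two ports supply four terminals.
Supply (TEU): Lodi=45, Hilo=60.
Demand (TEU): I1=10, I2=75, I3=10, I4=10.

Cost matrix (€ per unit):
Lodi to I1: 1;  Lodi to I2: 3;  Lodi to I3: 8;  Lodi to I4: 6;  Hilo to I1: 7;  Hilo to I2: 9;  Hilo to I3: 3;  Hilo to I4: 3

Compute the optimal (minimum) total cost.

535

Optimal allocation:
  Lodi→I1: 10 TEU
  Lodi→I2: 35 TEU
  Hilo→I2: 40 TEU
  Hilo→I3: 10 TEU
  Hilo→I4: 10 TEU
Total cost = €535.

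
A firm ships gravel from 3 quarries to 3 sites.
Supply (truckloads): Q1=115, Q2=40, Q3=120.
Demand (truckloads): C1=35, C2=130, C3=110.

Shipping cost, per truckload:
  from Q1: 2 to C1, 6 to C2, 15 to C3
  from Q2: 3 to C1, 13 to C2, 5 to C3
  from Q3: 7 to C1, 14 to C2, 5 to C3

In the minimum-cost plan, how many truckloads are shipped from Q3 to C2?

10

The minimum-cost plan:
  Q1 to C2: 115 × 6 = 690
  Q2 to C1: 35 × 3 = 105
  Q2 to C2: 5 × 13 = 65
  Q3 to C2: 10 × 14 = 140
  Q3 to C3: 110 × 5 = 550
Total cost = 1550.
So Q3→C2 carries 10 truckloads.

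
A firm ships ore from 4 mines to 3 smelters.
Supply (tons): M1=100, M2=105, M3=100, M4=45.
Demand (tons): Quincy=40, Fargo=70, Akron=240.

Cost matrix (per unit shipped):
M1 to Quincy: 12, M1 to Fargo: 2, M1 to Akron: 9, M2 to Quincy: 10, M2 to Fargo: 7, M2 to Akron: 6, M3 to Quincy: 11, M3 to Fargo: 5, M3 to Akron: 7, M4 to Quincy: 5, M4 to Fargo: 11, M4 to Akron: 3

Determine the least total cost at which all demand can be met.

One minimum-cost allocation:
  M1 to Fargo: 70 × 2 = 140
  M1 to Akron: 30 × 9 = 270
  M2 to Akron: 105 × 6 = 630
  M3 to Akron: 100 × 7 = 700
  M4 to Quincy: 40 × 5 = 200
  M4 to Akron: 5 × 3 = 15
Total = 140 + 270 + 630 + 700 + 200 + 15 = 1955.

1955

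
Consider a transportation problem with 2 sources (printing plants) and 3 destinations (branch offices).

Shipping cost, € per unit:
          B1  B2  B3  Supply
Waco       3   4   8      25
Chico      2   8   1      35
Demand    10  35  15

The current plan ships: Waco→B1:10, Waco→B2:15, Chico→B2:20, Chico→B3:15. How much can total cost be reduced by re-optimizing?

Current plan cost = 10·3 + 15·4 + 20·8 + 15·1 = €265.
Optimal plan:
  Waco–B2: 25 boxes
  Chico–B1: 10 boxes
  Chico–B2: 10 boxes
  Chico–B3: 15 boxes
Optimal cost = €215.
Saving = 265 − 215 = €50.

50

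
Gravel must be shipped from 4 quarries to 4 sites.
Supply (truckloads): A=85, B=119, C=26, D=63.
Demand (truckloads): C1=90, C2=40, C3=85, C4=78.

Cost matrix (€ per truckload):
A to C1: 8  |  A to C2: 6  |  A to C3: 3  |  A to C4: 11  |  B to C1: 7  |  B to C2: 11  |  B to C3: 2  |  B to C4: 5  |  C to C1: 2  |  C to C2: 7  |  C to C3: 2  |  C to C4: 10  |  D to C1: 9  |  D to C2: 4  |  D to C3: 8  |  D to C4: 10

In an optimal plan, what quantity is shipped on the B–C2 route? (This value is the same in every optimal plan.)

Optimal shipments:
  A–C1: 41 × €8 = €328
  A–C3: 44 × €3 = €132
  B–C3: 41 × €2 = €82
  B–C4: 78 × €5 = €390
  C–C1: 26 × €2 = €52
  D–C1: 23 × €9 = €207
  D–C2: 40 × €4 = €160
Total cost = €1351.
The route B→C2 is not used.

0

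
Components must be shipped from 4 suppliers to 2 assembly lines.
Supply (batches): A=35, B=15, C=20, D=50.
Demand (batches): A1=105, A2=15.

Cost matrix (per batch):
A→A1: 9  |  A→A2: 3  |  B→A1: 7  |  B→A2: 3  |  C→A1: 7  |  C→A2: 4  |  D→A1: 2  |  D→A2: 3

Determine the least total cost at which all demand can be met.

570

One minimum-cost allocation:
  A→A1: 20 × 9 = 180
  A→A2: 15 × 3 = 45
  B→A1: 15 × 7 = 105
  C→A1: 20 × 7 = 140
  D→A1: 50 × 2 = 100
Total = 180 + 45 + 105 + 140 + 100 = 570.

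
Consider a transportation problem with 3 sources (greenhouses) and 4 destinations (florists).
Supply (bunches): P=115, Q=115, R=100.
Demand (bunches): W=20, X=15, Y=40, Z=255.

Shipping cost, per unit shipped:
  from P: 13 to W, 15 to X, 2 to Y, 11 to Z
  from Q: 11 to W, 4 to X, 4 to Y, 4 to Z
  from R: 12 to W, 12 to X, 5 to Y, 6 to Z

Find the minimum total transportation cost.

Optimal allocation:
  P->W: 20 × 13 = 260
  P->Y: 40 × 2 = 80
  P->Z: 55 × 11 = 605
  Q->X: 15 × 4 = 60
  Q->Z: 100 × 4 = 400
  R->Z: 100 × 6 = 600
Total = 260 + 80 + 605 + 60 + 400 + 600 = 2005.

2005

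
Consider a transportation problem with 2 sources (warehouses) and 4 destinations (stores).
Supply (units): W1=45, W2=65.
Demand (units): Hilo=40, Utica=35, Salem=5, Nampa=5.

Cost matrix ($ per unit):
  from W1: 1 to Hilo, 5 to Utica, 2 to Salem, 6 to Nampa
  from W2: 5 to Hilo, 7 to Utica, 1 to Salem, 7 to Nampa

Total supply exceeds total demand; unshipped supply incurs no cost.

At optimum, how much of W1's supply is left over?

0

An optimal plan:
  W1→Hilo: 40 × $1 = $40
  W1→Utica: 5 × $5 = $25
  W2→Utica: 30 × $7 = $210
  W2→Salem: 5 × $1 = $5
  W2→Nampa: 5 × $7 = $35
Total cost = $315.
W1 ships 45 of its 45, leaving 0.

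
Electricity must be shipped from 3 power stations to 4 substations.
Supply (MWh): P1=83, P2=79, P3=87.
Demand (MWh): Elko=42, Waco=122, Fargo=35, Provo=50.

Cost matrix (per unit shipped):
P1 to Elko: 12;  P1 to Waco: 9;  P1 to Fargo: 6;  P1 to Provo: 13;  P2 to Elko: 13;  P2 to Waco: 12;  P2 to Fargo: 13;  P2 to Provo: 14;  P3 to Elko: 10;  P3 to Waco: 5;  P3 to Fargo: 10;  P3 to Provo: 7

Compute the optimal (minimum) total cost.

One minimum-cost allocation:
  P1->Waco: 48 × 9 = 432
  P1->Fargo: 35 × 6 = 210
  P2->Elko: 42 × 13 = 546
  P2->Waco: 37 × 12 = 444
  P3->Waco: 37 × 5 = 185
  P3->Provo: 50 × 7 = 350
Total = 432 + 210 + 546 + 444 + 185 + 350 = 2167.

2167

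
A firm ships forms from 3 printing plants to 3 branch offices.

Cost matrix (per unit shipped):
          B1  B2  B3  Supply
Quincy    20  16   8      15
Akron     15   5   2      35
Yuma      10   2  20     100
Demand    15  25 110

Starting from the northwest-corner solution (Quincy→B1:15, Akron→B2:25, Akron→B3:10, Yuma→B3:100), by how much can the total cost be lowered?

855

Current plan cost = 15·20 + 25·5 + 10·2 + 100·20 = 2445.
Optimal plan:
  Quincy to B3: 15 boxes
  Akron to B3: 35 boxes
  Yuma to B1: 15 boxes
  Yuma to B2: 25 boxes
  Yuma to B3: 60 boxes
Optimal cost = 1590.
Saving = 2445 − 1590 = 855.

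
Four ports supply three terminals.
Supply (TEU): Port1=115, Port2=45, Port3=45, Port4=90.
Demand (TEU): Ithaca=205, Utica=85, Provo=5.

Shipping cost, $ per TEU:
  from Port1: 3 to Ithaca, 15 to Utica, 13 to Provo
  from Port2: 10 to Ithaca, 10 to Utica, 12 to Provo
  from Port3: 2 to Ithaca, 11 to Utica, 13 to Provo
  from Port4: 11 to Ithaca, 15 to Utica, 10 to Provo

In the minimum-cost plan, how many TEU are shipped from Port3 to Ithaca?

45

Optimal shipments:
  Port1 to Ithaca: 115 × $3 = $345
  Port2 to Utica: 45 × $10 = $450
  Port3 to Ithaca: 45 × $2 = $90
  Port4 to Ithaca: 45 × $11 = $495
  Port4 to Utica: 40 × $15 = $600
  Port4 to Provo: 5 × $10 = $50
Total cost = $2030.
So Port3→Ithaca carries 45 TEU.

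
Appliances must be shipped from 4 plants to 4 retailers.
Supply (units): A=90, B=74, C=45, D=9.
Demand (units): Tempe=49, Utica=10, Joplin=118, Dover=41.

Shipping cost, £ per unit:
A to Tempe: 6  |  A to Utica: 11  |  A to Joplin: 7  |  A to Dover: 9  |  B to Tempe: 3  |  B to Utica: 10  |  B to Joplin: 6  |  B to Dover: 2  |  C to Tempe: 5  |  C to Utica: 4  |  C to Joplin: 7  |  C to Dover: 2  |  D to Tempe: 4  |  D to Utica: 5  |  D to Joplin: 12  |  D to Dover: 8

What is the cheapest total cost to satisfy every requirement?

One minimum-cost allocation:
  A->Joplin: 90 units
  B->Tempe: 40 units
  B->Joplin: 28 units
  B->Dover: 6 units
  C->Utica: 10 units
  C->Dover: 35 units
  D->Tempe: 9 units
Total cost = £1076.

1076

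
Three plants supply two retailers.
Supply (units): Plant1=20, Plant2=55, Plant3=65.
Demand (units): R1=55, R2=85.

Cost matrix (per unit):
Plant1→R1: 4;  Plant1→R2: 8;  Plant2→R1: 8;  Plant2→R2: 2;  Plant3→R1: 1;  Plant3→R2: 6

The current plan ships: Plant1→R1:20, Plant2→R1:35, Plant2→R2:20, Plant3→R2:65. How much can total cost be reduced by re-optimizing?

Current plan cost = 20·4 + 35·8 + 20·2 + 65·6 = 790.
Optimal plan:
  Plant1 to R2: 20 × 8 = 160
  Plant2 to R2: 55 × 2 = 110
  Plant3 to R1: 55 × 1 = 55
  Plant3 to R2: 10 × 6 = 60
Optimal cost = 385.
Saving = 790 − 385 = 405.

405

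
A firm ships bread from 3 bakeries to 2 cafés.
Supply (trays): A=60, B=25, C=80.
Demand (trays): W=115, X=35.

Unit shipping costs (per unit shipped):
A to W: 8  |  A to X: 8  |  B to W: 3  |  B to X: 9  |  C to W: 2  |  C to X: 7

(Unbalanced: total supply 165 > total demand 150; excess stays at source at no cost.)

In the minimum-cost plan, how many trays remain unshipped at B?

An optimal plan:
  A to W: 10 × 8 = 80
  A to X: 35 × 8 = 280
  B to W: 25 × 3 = 75
  C to W: 80 × 2 = 160
Total cost = 595.
B ships 25 of its 25, leaving 0.

0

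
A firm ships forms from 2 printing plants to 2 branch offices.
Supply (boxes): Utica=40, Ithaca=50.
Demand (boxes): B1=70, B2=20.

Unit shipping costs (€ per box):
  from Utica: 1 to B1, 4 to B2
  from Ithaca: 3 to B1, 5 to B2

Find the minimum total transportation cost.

Optimal allocation:
  Utica–B1: 40 boxes
  Ithaca–B1: 30 boxes
  Ithaca–B2: 20 boxes
Total cost = €230.

230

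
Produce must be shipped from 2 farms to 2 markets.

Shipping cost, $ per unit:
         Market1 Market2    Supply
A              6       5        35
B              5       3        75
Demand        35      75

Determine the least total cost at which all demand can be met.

An optimal shipping plan:
  A to Market1: 35 × $6 = $210
  B to Market2: 75 × $3 = $225
Total = 210 + 225 = $435.

435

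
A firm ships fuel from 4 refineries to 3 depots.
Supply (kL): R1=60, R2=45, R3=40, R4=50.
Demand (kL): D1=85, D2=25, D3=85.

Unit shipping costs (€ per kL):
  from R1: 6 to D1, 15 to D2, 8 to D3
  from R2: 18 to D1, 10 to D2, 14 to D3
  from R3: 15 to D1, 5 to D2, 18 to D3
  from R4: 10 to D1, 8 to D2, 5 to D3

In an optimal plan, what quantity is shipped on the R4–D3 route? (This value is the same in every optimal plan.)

The minimum-cost plan:
  R1–D1: 60 × €6 = €360
  R2–D1: 10 × €18 = €180
  R2–D3: 35 × €14 = €490
  R3–D1: 15 × €15 = €225
  R3–D2: 25 × €5 = €125
  R4–D3: 50 × €5 = €250
Total cost = €1630.
So R4→D3 carries 50 kL.

50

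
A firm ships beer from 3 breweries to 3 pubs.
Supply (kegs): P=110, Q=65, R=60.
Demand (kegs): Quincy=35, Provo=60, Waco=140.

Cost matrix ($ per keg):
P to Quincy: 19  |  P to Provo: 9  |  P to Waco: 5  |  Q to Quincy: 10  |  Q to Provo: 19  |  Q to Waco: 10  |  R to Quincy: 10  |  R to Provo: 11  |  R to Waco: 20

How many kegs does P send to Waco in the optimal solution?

110

Solving gives:
  P–Waco: 110 × $5 = $550
  Q–Quincy: 35 × $10 = $350
  Q–Waco: 30 × $10 = $300
  R–Provo: 60 × $11 = $660
Total cost = $1860.
So P→Waco carries 110 kegs.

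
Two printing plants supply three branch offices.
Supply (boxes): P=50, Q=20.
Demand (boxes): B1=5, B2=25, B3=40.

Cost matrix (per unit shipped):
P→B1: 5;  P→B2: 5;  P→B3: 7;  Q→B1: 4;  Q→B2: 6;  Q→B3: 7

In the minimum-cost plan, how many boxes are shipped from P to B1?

0

Optimal shipments:
  P→B2: 25 × 5 = 125
  P→B3: 25 × 7 = 175
  Q→B1: 5 × 4 = 20
  Q→B3: 15 × 7 = 105
Total cost = 425.
The route P→B1 is not used.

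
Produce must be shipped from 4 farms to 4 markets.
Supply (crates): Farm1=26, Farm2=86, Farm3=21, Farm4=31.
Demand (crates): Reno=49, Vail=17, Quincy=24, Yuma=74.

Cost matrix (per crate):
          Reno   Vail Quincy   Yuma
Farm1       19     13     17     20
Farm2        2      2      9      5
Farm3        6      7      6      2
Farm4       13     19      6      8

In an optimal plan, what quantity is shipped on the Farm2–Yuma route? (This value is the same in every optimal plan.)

37

The minimum-cost plan:
  Farm1 to Vail: 17 × 13 = 221
  Farm1 to Quincy: 9 × 17 = 153
  Farm2 to Reno: 49 × 2 = 98
  Farm2 to Yuma: 37 × 5 = 185
  Farm3 to Yuma: 21 × 2 = 42
  Farm4 to Quincy: 15 × 6 = 90
  Farm4 to Yuma: 16 × 8 = 128
Total cost = 917.
So Farm2→Yuma carries 37 crates.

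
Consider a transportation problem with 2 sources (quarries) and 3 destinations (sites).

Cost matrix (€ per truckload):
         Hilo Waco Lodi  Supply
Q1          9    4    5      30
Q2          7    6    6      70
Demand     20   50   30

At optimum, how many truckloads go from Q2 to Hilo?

20

Solving gives:
  Q1→Waco: 30 × €4 = €120
  Q2→Hilo: 20 × €7 = €140
  Q2→Waco: 20 × €6 = €120
  Q2→Lodi: 30 × €6 = €180
Total cost = €560.
So Q2→Hilo carries 20 truckloads.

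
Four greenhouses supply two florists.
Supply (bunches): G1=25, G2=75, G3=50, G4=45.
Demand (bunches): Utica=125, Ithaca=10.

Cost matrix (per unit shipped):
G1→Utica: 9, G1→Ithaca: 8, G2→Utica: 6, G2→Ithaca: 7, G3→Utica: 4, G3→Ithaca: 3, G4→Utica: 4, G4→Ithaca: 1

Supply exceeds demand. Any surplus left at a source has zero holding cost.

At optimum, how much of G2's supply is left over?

Minimum-cost shipments:
  G2 to Utica: 40 bunches
  G3 to Utica: 50 bunches
  G4 to Utica: 35 bunches
  G4 to Ithaca: 10 bunches
Total cost = 590.
G2 ships 40 of its 75, leaving 35.

35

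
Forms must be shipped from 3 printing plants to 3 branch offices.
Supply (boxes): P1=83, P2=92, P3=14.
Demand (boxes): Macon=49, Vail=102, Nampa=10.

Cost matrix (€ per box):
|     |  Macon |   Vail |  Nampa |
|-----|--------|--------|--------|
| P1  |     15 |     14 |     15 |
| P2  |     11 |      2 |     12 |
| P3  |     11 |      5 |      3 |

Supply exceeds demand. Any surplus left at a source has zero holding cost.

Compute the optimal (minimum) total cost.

A cheapest plan:
  P1->Macon: 49 × €15 = €735
  P1->Vail: 6 × €14 = €84
  P2->Vail: 92 × €2 = €184
  P3->Vail: 4 × €5 = €20
  P3->Nampa: 10 × €3 = €30
Total = 735 + 84 + 184 + 20 + 30 = €1053.
(Supply check: P1 ships 55; P2 ships 92; P3 ships 14.)

1053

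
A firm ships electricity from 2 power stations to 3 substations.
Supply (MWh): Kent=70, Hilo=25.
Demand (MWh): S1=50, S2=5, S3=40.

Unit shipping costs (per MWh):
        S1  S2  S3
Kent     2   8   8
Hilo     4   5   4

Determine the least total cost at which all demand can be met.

An optimal shipping plan:
  Kent→S1: 50 MWh
  Kent→S2: 5 MWh
  Kent→S3: 15 MWh
  Hilo→S3: 25 MWh
Total cost = 360.
(Supply check: Kent ships 70; Hilo ships 25.)

360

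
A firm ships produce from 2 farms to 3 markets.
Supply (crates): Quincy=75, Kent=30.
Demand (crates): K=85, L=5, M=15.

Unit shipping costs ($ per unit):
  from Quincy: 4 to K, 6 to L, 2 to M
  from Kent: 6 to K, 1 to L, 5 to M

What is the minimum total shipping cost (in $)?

425

Optimal allocation:
  Quincy->K: 60 crates
  Quincy->M: 15 crates
  Kent->K: 25 crates
  Kent->L: 5 crates
Total cost = $425.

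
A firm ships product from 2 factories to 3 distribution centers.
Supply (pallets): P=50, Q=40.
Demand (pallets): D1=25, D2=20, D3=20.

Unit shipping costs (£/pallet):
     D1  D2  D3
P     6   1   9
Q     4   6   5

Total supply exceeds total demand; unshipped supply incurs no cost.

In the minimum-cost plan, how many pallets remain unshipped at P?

25

Minimum-cost shipments:
  P→D1: 5 × £6 = £30
  P→D2: 20 × £1 = £20
  Q→D1: 20 × £4 = £80
  Q→D3: 20 × £5 = £100
Total cost = £230.
P ships 25 of its 50, leaving 25.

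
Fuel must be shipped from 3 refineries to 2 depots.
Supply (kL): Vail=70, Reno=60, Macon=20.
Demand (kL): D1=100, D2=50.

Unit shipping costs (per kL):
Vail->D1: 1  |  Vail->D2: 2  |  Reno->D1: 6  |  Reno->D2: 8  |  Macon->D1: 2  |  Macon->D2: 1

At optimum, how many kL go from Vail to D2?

30

Optimal shipments:
  Vail–D1: 40 × 1 = 40
  Vail–D2: 30 × 2 = 60
  Reno–D1: 60 × 6 = 360
  Macon–D2: 20 × 1 = 20
Total cost = 480.
So Vail→D2 carries 30 kL.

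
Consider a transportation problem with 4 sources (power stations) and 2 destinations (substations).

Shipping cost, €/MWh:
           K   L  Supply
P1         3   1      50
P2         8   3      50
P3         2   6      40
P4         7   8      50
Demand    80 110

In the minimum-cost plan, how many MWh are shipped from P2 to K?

0

Optimal shipments:
  P1–L: 50 × €1 = €50
  P2–L: 50 × €3 = €150
  P3–K: 40 × €2 = €80
  P4–K: 40 × €7 = €280
  P4–L: 10 × €8 = €80
Total cost = €640.
The route P2→K is not used.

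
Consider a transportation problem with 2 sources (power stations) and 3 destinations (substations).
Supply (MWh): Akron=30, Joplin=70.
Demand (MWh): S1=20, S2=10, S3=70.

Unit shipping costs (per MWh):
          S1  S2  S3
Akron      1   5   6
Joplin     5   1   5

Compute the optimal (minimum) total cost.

A cheapest plan:
  Akron to S1: 20 × 1 = 20
  Akron to S3: 10 × 6 = 60
  Joplin to S2: 10 × 1 = 10
  Joplin to S3: 60 × 5 = 300
Total = 20 + 60 + 10 + 300 = 390.

390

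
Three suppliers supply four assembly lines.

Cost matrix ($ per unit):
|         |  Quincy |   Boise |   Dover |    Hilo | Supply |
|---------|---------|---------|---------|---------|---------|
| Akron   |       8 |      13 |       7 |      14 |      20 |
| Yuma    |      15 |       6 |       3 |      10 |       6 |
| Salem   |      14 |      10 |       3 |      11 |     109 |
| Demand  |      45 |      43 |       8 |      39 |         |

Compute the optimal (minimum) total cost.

An optimal shipping plan:
  Akron→Quincy: 20 × $8 = $160
  Yuma→Boise: 6 × $6 = $36
  Salem→Quincy: 25 × $14 = $350
  Salem→Boise: 37 × $10 = $370
  Salem→Dover: 8 × $3 = $24
  Salem→Hilo: 39 × $11 = $429
Total = 160 + 36 + 350 + 370 + 24 + 429 = $1369.

1369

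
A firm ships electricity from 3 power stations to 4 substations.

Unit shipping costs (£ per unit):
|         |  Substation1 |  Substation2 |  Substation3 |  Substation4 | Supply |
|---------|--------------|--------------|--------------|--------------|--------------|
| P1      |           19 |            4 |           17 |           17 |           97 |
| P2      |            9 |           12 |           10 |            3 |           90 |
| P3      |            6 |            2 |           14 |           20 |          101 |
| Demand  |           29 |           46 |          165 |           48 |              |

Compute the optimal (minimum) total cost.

Optimal allocation:
  P1–Substation2: 46 × £4 = £184
  P1–Substation3: 51 × £17 = £867
  P2–Substation3: 42 × £10 = £420
  P2–Substation4: 48 × £3 = £144
  P3–Substation1: 29 × £6 = £174
  P3–Substation3: 72 × £14 = £1008
Total = 184 + 867 + 420 + 144 + 174 + 1008 = £2797.
(Supply check: P1 ships 97; P2 ships 90; P3 ships 101.)

2797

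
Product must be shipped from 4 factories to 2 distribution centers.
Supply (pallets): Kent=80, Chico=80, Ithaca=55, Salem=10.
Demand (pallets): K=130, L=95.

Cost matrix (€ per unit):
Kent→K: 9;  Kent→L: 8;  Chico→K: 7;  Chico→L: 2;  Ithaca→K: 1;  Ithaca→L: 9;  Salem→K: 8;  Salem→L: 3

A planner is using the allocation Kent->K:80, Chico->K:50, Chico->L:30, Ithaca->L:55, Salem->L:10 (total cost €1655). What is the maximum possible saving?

695

Current plan cost = 80·9 + 50·7 + 30·2 + 55·9 + 10·3 = €1655.
Optimal plan:
  Kent to K: 75 × €9 = €675
  Kent to L: 5 × €8 = €40
  Chico to L: 80 × €2 = €160
  Ithaca to K: 55 × €1 = €55
  Salem to L: 10 × €3 = €30
Optimal cost = €960.
Saving = 1655 − 960 = €695.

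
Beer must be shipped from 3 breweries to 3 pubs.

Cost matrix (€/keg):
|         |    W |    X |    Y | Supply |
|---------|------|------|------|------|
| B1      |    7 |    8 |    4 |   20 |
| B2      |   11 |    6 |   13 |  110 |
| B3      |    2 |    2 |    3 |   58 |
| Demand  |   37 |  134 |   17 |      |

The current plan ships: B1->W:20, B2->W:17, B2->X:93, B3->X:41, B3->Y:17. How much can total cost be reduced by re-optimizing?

Current plan cost = 20·7 + 17·11 + 93·6 + 41·2 + 17·3 = €1018.
Optimal plan:
  B1–W: 3 kegs
  B1–Y: 17 kegs
  B2–X: 110 kegs
  B3–W: 34 kegs
  B3–X: 24 kegs
Optimal cost = €865.
Saving = 1018 − 865 = €153.

153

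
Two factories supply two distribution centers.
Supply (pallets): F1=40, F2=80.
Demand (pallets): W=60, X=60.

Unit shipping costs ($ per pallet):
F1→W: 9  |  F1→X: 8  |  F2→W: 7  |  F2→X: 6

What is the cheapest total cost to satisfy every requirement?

Optimal allocation:
  F1→X: 40 × $8 = $320
  F2→W: 60 × $7 = $420
  F2→X: 20 × $6 = $120
Total = 320 + 420 + 120 = $860.

860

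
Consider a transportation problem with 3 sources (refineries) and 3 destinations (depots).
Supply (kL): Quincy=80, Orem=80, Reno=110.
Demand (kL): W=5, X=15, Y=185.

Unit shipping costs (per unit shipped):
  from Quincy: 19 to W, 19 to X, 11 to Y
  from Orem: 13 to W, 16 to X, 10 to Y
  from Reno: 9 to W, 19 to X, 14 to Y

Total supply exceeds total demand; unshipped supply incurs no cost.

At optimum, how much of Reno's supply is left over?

65

Minimum-cost shipments:
  Quincy–Y: 80 × 11 = 880
  Orem–Y: 80 × 10 = 800
  Reno–W: 5 × 9 = 45
  Reno–X: 15 × 19 = 285
  Reno–Y: 25 × 14 = 350
Total cost = 2360.
Reno ships 45 of its 110, leaving 65.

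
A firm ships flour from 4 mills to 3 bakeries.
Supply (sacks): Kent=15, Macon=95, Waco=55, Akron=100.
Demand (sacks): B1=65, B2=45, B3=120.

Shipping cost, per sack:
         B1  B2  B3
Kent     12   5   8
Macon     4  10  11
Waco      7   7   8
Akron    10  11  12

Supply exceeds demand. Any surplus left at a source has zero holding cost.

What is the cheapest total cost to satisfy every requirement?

1855

An optimal shipping plan:
  Kent to B2: 15 × 5 = 75
  Macon to B1: 65 × 4 = 260
  Macon to B2: 30 × 10 = 300
  Waco to B3: 55 × 8 = 440
  Akron to B3: 65 × 12 = 780
Total = 75 + 260 + 300 + 440 + 780 = 1855.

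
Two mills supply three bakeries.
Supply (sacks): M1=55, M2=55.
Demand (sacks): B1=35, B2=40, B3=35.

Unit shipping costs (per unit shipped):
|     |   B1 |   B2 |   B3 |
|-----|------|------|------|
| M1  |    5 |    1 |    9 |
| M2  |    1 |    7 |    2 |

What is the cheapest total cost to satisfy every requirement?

An optimal shipping plan:
  M1→B1: 15 sacks
  M1→B2: 40 sacks
  M2→B1: 20 sacks
  M2→B3: 35 sacks
Total cost = 205.
(Supply check: M1 ships 55; M2 ships 55.)

205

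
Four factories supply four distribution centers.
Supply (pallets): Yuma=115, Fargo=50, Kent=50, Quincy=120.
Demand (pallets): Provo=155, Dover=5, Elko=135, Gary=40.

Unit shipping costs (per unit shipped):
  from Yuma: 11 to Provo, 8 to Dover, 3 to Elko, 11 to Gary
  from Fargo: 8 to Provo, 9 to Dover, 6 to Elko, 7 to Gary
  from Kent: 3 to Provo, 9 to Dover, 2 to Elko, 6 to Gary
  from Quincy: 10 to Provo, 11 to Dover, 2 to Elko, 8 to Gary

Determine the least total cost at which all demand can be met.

1840

An optimal shipping plan:
  Yuma–Provo: 55 pallets
  Yuma–Dover: 5 pallets
  Yuma–Elko: 55 pallets
  Fargo–Provo: 50 pallets
  Kent–Provo: 50 pallets
  Quincy–Elko: 80 pallets
  Quincy–Gary: 40 pallets
Total cost = 1840.
(Supply check: Yuma ships 115; Fargo ships 50; Kent ships 50; Quincy ships 120.)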